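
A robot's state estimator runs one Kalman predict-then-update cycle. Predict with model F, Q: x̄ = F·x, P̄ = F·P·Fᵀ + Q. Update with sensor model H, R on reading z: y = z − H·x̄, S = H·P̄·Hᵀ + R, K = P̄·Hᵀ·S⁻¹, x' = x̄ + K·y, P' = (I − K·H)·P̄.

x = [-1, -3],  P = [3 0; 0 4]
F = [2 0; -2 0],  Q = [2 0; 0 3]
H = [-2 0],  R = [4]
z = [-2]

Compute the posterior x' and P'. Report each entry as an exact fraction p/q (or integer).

x̄ = F·x = [-2, 2]
P̄ = F·P·Fᵀ + Q = [14 -12; -12 15]
y = z − H·x̄ = [-6]
S = H·P̄·Hᵀ + R = [60]
K = P̄·Hᵀ·S⁻¹ = [-7/15; 2/5]
x' = x̄ + K·y = [4/5, -2/5]
P' = (I − K·H)·P̄ = [14/15 -4/5; -4/5 27/5]

x' = [4/5, -2/5]
P' = [14/15 -4/5; -4/5 27/5]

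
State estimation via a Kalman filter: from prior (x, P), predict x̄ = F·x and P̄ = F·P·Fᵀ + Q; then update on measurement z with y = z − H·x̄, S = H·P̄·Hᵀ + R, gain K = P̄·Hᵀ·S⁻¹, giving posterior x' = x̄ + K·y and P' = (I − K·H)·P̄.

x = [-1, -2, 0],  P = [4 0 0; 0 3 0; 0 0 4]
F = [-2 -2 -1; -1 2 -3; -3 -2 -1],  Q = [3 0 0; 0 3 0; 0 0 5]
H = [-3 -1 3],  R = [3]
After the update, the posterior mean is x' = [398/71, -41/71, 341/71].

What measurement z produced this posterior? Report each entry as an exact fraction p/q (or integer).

x̄ = F·x = [6, -3, 7]
P̄ = F·P·Fᵀ + Q = [35 8 40; 8 55 12; 40 12 57]
S = H·P̄·Hᵀ + R = [142]
K = P̄·Hᵀ·S⁻¹ = [7/142; -43/142; 39/142]
x' − x̄ = [-28/71, 172/71, -156/71] = K·y
y = (KᵀK)⁻¹·Kᵀ·(x' − x̄) = [-8]
z = y + H·x̄ = [-8] + [6] = [-2]

z = [-2]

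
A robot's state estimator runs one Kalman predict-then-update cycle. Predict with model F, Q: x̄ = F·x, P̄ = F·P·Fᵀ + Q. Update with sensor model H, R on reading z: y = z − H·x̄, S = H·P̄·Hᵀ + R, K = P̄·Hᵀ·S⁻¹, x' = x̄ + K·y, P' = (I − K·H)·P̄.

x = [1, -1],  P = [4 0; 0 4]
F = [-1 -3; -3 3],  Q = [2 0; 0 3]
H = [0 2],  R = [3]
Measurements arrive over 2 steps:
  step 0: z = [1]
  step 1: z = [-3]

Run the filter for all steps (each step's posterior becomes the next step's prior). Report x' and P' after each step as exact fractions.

step 0: x̄ = F·x = [2, -6]
step 0: P̄ = F·P·Fᵀ + Q = [42 -24; -24 75]
step 0: y = z − H·x̄ = [13]
step 0: S = H·P̄·Hᵀ + R = [303]
step 0: K = P̄·Hᵀ·S⁻¹ = [-16/101; 50/101]
step 0: x' = x̄ + K·y = [-6/101, 44/101]
step 0: P' = (I − K·H)·P̄ = [3474/101 -24/101; -24/101 75/101]
step 1: x̄ = F·x = [-126/101, 150/101]
step 1: P̄ = F·P·Fᵀ + Q = [4207/101 9603/101; 9603/101 32676/101]
step 1: y = z − H·x̄ = [-603/101]
step 1: S = H·P̄·Hᵀ + R = [131007/101]
step 1: K = P̄·Hᵀ·S⁻¹ = [6402/43669; 21784/43669]
step 1: x' = x̄ + K·y = [-92700/43669, -65202/43669]
step 1: P' = (I − K·H)·P̄ = [601571/43669 9603/43669; 9603/43669 32676/43669]

step 0: x' = [-6/101, 44/101], P' = [3474/101 -24/101; -24/101 75/101]
step 1: x' = [-92700/43669, -65202/43669], P' = [601571/43669 9603/43669; 9603/43669 32676/43669]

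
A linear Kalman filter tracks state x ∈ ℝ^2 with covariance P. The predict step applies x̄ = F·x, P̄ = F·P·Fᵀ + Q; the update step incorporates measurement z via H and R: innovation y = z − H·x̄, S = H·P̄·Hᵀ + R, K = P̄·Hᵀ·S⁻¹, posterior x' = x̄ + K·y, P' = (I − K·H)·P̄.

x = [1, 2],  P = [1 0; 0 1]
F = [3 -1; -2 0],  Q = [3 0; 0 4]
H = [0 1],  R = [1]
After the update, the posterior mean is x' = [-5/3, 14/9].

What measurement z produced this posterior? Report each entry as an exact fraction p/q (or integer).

x̄ = F·x = [1, -2]
P̄ = F·P·Fᵀ + Q = [13 -6; -6 8]
S = H·P̄·Hᵀ + R = [9]
K = P̄·Hᵀ·S⁻¹ = [-2/3; 8/9]
x' − x̄ = [-8/3, 32/9] = K·y
y = (KᵀK)⁻¹·Kᵀ·(x' − x̄) = [4]
z = y + H·x̄ = [4] + [-2] = [2]

z = [2]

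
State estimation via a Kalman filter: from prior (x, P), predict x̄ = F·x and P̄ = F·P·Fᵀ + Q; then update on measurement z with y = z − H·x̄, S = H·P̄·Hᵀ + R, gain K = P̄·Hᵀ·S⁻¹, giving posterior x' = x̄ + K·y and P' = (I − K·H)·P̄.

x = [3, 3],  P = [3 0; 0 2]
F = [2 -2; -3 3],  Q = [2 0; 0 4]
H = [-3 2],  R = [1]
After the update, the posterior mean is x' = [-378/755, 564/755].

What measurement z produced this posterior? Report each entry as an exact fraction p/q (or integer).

z = [3]

x̄ = F·x = [0, 0]
P̄ = F·P·Fᵀ + Q = [22 -30; -30 49]
S = H·P̄·Hᵀ + R = [755]
K = P̄·Hᵀ·S⁻¹ = [-126/755; 188/755]
x' − x̄ = [-378/755, 564/755] = K·y
y = (KᵀK)⁻¹·Kᵀ·(x' − x̄) = [3]
z = y + H·x̄ = [3] + [0] = [3]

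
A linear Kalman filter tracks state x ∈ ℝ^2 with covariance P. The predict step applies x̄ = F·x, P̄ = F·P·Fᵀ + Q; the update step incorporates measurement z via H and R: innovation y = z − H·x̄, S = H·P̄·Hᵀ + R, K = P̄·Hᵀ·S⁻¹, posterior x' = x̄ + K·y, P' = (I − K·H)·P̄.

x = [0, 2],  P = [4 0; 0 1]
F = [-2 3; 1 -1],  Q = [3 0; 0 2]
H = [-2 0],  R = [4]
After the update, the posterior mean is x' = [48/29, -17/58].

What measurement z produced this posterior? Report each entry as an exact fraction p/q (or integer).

x̄ = F·x = [6, -2]
P̄ = F·P·Fᵀ + Q = [28 -11; -11 7]
S = H·P̄·Hᵀ + R = [116]
K = P̄·Hᵀ·S⁻¹ = [-14/29; 11/58]
x' − x̄ = [-126/29, 99/58] = K·y
y = (KᵀK)⁻¹·Kᵀ·(x' − x̄) = [9]
z = y + H·x̄ = [9] + [-12] = [-3]

z = [-3]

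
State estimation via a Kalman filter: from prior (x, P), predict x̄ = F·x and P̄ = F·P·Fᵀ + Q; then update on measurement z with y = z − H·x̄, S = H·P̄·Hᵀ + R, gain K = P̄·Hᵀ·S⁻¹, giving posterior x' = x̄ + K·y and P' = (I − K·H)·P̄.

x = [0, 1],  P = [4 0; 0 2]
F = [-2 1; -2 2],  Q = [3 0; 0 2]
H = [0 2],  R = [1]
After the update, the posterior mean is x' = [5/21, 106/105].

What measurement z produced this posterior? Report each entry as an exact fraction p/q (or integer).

z = [2]

x̄ = F·x = [1, 2]
P̄ = F·P·Fᵀ + Q = [21 20; 20 26]
S = H·P̄·Hᵀ + R = [105]
K = P̄·Hᵀ·S⁻¹ = [8/21; 52/105]
x' − x̄ = [-16/21, -104/105] = K·y
y = (KᵀK)⁻¹·Kᵀ·(x' − x̄) = [-2]
z = y + H·x̄ = [-2] + [4] = [2]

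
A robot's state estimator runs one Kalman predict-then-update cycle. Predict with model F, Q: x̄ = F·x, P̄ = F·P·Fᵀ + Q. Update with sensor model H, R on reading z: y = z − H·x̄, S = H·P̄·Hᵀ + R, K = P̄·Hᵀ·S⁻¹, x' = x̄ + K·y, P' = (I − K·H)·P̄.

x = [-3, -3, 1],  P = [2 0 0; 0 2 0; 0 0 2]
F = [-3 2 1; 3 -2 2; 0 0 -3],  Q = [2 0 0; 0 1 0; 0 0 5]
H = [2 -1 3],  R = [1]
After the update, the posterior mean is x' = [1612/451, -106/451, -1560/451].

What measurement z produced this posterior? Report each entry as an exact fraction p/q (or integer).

z = [-3]

x̄ = F·x = [4, -1, -3]
P̄ = F·P·Fᵀ + Q = [30 -22 -6; -22 35 -12; -6 -12 23]
S = H·P̄·Hᵀ + R = [451]
K = P̄·Hᵀ·S⁻¹ = [64/451; -115/451; 69/451]
x' − x̄ = [-192/451, 345/451, -207/451] = K·y
y = (KᵀK)⁻¹·Kᵀ·(x' − x̄) = [-3]
z = y + H·x̄ = [-3] + [0] = [-3]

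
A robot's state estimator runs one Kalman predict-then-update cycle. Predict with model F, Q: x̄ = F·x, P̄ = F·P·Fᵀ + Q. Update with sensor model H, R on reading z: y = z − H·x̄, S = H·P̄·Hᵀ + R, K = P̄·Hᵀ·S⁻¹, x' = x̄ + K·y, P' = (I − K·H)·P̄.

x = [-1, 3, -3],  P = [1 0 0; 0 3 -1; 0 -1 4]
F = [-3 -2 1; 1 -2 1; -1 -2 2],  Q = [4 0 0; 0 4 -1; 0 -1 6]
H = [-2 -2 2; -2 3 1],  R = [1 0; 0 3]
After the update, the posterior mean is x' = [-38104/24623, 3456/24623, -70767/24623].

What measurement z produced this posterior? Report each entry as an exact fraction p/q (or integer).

z = [-3, 1]

x̄ = F·x = [-6, -10, -11]
P̄ = F·P·Fᵀ + Q = [33 17 29; 17 25 24; 29 24 43]
S = H·P̄·Hᵀ + R = [117 -44; -44 227]
K = P̄·Hᵀ·S⁻¹ = [-8918/24623 -210/24623; -5312/24623 6021/24623; -2032/24623 5789/24623]
x' − x̄ = [109634/24623, 249686/24623, 200086/24623] = K·y
y = (KᵀK)⁻¹·Kᵀ·(x' − x̄) = [-13, 30]
z = y + H·x̄ = [-13, 30] + [10, -29] = [-3, 1]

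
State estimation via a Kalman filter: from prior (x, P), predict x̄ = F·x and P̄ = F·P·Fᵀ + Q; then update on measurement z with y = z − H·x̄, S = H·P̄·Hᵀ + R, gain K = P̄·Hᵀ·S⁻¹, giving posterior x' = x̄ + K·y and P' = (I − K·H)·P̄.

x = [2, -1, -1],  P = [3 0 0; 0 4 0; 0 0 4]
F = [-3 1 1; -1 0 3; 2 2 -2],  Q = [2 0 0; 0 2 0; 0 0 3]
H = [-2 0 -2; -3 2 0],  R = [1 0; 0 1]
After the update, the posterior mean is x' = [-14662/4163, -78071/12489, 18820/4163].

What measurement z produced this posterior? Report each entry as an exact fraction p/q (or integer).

x̄ = F·x = [-8, -5, 4]
P̄ = F·P·Fᵀ + Q = [37 21 -18; 21 41 -30; -18 -30 47]
S = H·P̄·Hᵀ + R = [193 150; 150 246]
K = P̄·Hᵀ·S⁻¹ = [167/4163 -2539/8326; 263/4163 967/24978; -2228/4163 1257/4163]
x' − x̄ = [18642/4163, -15626/12489, 2168/4163] = K·y
y = (KᵀK)⁻¹·Kᵀ·(x' − x̄) = [-10, -16]
z = y + H·x̄ = [-10, -16] + [8, 14] = [-2, -2]

z = [-2, -2]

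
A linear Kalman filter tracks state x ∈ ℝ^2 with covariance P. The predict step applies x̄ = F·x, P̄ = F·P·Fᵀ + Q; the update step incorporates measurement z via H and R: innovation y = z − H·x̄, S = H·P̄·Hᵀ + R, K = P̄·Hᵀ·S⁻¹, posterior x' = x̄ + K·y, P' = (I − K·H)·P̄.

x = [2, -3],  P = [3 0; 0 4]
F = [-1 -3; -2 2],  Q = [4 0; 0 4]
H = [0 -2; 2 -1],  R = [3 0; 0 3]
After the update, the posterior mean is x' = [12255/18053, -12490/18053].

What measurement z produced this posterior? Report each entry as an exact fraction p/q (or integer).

z = [1, 2]

x̄ = F·x = [7, -10]
P̄ = F·P·Fᵀ + Q = [43 -18; -18 32]
S = H·P̄·Hᵀ + R = [131 136; 136 279]
K = P̄·Hᵀ·S⁻¹ = [-4100/18053 8728/18053; -8608/18053 -204/18053]
x' − x̄ = [-114116/18053, 168040/18053] = K·y
y = (KᵀK)⁻¹·Kᵀ·(x' − x̄) = [-19, -22]
z = y + H·x̄ = [-19, -22] + [20, 24] = [1, 2]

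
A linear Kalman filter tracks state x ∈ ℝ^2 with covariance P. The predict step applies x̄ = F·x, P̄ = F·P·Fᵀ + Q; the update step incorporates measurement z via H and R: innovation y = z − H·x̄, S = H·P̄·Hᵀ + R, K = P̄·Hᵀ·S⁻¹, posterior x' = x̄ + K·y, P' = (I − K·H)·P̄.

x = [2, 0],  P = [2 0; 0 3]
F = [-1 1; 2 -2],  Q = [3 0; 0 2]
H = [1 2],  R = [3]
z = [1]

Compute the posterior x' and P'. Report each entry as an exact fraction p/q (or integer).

x' = [-58/59, 66/59]
P' = [328/59 -182/59; -182/59 142/59]

x̄ = F·x = [-2, 4]
P̄ = F·P·Fᵀ + Q = [8 -10; -10 22]
y = z − H·x̄ = [-5]
S = H·P̄·Hᵀ + R = [59]
K = P̄·Hᵀ·S⁻¹ = [-12/59; 34/59]
x' = x̄ + K·y = [-58/59, 66/59]
P' = (I − K·H)·P̄ = [328/59 -182/59; -182/59 142/59]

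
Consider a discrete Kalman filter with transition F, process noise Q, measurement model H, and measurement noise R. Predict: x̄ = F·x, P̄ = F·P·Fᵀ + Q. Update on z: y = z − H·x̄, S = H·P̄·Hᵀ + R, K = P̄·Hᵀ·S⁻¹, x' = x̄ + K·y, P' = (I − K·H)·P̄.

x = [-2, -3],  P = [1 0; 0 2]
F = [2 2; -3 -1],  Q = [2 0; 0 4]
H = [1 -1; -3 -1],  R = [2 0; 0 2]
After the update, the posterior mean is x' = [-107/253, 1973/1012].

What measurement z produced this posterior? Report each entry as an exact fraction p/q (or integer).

x̄ = F·x = [-10, 9]
P̄ = F·P·Fᵀ + Q = [14 -10; -10 15]
S = H·P̄·Hᵀ + R = [51 -47; -47 83]
K = P̄·Hᵀ·S⁻¹ = [61/253 -63/253; -685/1012 -205/1012]
x' − x̄ = [2423/253, -7135/1012] = K·y
y = (KᵀK)⁻¹·Kᵀ·(x' − x̄) = [17, -22]
z = y + H·x̄ = [17, -22] + [-19, 21] = [-2, -1]

z = [-2, -1]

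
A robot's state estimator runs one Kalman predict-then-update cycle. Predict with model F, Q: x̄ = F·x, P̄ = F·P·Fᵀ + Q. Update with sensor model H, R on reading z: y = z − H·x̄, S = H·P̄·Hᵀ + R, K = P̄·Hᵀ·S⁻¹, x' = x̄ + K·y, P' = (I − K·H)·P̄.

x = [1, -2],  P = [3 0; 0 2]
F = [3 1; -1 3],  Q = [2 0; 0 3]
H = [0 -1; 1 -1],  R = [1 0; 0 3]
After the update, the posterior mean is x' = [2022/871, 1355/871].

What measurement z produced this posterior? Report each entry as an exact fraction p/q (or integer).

z = [-2, 1]

x̄ = F·x = [1, -7]
P̄ = F·P·Fᵀ + Q = [31 -3; -3 24]
S = H·P̄·Hᵀ + R = [25 27; 27 64]
K = P̄·Hᵀ·S⁻¹ = [-726/871 769/871; -807/871 -27/871]
x' − x̄ = [1151/871, 7452/871] = K·y
y = (KᵀK)⁻¹·Kᵀ·(x' − x̄) = [-9, -7]
z = y + H·x̄ = [-9, -7] + [7, 8] = [-2, 1]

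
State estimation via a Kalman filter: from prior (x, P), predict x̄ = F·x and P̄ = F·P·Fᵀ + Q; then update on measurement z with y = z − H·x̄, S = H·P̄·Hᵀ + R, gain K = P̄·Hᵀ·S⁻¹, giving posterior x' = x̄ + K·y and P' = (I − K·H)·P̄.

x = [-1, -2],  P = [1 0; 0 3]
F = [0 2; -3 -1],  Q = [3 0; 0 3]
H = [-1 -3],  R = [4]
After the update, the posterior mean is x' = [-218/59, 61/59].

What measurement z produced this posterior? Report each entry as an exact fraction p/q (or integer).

x̄ = F·x = [-4, 5]
P̄ = F·P·Fᵀ + Q = [15 -6; -6 15]
S = H·P̄·Hᵀ + R = [118]
K = P̄·Hᵀ·S⁻¹ = [3/118; -39/118]
x' − x̄ = [18/59, -234/59] = K·y
y = (KᵀK)⁻¹·Kᵀ·(x' − x̄) = [12]
z = y + H·x̄ = [12] + [-11] = [1]

z = [1]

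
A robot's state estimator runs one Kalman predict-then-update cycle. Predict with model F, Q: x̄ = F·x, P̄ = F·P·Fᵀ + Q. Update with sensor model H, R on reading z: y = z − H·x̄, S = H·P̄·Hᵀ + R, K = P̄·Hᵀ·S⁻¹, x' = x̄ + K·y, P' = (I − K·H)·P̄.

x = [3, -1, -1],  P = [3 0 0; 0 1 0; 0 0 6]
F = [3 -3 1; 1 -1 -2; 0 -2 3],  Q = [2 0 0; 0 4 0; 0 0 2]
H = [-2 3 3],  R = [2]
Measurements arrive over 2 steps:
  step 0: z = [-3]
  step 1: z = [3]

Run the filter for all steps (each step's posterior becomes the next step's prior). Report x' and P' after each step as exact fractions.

step 0: x̄ = F·x = [11, 6, -1]
step 0: P̄ = F·P·Fᵀ + Q = [44 0 24; 0 32 -34; 24 -34 60]
step 0: y = z − H·x̄ = [4]
step 0: S = H·P̄·Hᵀ + R = [106]
step 0: K = P̄·Hᵀ·S⁻¹ = [-8/53; -3/53; 15/53]
step 0: x' = x̄ + K·y = [551/53, 306/53, 7/53]
step 0: P' = (I − K·H)·P̄ = [2204/53 -48/53 1512/53; -48/53 1678/53 -1712/53; 1512/53 -1712/53 2730/53]
step 1: x̄ = F·x = [14, 231/53, -591/53]
step 1: P̄ = F·P·Fᵀ + Q = [1094 -182 962; -182 2214/53 -10104/53; 962 -10104/53 51932/53]
step 1: y = z − H·x̄ = [2723/53]
step 1: S = H·P̄·Hᵀ + R = [41396/53]
step 1: K = P̄·Hᵀ·S⁻¹ = [2014/10349; -2189/20698; 5878/10349]
step 1: x' = x̄ + K·y = [248360/10349, -22253/20698, 186595/10349]
step 1: P' = (I − K·H)·P̄ = [11015678/10349 -1717154/10349 9062282/10349; -1717154/10349 341905/10349 -1487404/10349; 9062282/10349 -1487404/10349 7532844/10349]

step 0: x' = [551/53, 306/53, 7/53], P' = [2204/53 -48/53 1512/53; -48/53 1678/53 -1712/53; 1512/53 -1712/53 2730/53]
step 1: x' = [248360/10349, -22253/20698, 186595/10349], P' = [11015678/10349 -1717154/10349 9062282/10349; -1717154/10349 341905/10349 -1487404/10349; 9062282/10349 -1487404/10349 7532844/10349]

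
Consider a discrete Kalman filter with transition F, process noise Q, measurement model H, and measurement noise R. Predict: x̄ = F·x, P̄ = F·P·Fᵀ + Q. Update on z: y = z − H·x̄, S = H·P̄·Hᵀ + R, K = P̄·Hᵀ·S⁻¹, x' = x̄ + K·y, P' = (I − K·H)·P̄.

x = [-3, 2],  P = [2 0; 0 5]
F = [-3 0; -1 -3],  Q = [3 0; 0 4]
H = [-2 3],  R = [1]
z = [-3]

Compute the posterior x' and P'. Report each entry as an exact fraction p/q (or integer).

x' = [459/59, 246/59]
P' = [1167/59 777/59; 777/59 4191/472]

x̄ = F·x = [9, -3]
P̄ = F·P·Fᵀ + Q = [21 6; 6 51]
y = z − H·x̄ = [24]
S = H·P̄·Hᵀ + R = [472]
K = P̄·Hᵀ·S⁻¹ = [-3/59; 141/472]
x' = x̄ + K·y = [459/59, 246/59]
P' = (I − K·H)·P̄ = [1167/59 777/59; 777/59 4191/472]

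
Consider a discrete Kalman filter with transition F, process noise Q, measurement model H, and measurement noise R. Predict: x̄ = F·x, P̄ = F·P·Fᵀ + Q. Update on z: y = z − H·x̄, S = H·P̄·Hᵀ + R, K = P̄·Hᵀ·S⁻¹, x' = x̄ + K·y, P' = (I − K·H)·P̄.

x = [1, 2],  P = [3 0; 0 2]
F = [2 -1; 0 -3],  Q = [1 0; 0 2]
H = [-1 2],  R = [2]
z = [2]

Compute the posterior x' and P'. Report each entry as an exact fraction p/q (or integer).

x̄ = F·x = [0, -6]
P̄ = F·P·Fᵀ + Q = [15 6; 6 20]
y = z − H·x̄ = [14]
S = H·P̄·Hᵀ + R = [73]
K = P̄·Hᵀ·S⁻¹ = [-3/73; 34/73]
x' = x̄ + K·y = [-42/73, 38/73]
P' = (I − K·H)·P̄ = [1086/73 540/73; 540/73 304/73]

x' = [-42/73, 38/73]
P' = [1086/73 540/73; 540/73 304/73]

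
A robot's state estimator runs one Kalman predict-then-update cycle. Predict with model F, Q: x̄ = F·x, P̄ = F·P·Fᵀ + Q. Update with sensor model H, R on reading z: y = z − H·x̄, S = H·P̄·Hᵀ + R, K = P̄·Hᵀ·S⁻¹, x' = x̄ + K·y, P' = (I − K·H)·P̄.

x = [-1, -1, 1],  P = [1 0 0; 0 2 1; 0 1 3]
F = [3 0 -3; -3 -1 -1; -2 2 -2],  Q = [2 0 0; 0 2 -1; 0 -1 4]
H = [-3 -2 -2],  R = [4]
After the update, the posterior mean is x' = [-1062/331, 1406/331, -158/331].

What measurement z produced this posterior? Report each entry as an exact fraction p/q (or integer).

z = [2]

x̄ = F·x = [-6, 3, -2]
P̄ = F·P·Fᵀ + Q = [38 3 6; 3 18 7; 6 7 20]
S = H·P̄·Hᵀ + R = [662]
K = P̄·Hᵀ·S⁻¹ = [-66/331; -59/662; -36/331]
x' − x̄ = [924/331, 413/331, 504/331] = K·y
y = (KᵀK)⁻¹·Kᵀ·(x' − x̄) = [-14]
z = y + H·x̄ = [-14] + [16] = [2]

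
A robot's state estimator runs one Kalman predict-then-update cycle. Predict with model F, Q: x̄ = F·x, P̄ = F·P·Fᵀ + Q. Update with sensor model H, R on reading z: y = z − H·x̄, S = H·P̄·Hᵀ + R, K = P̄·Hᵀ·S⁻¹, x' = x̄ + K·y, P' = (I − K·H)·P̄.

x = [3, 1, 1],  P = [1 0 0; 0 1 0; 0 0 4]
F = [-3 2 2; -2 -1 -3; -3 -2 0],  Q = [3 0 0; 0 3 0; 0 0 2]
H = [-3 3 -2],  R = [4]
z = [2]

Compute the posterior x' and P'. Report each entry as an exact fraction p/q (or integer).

x' = [-2265/536, -725/67, -11687/1072]
P' = [1687/268 486/67 937/536; 486/67 1012/67 767/67; 937/536 767/67 15639/1072]

x̄ = F·x = [-5, -10, -11]
P̄ = F·P·Fᵀ + Q = [32 -20 5; -20 44 8; 5 8 15]
y = z − H·x̄ = [-5]
S = H·P̄·Hᵀ + R = [1072]
K = P̄·Hᵀ·S⁻¹ = [-83/536; 11/67; -21/1072]
x' = x̄ + K·y = [-2265/536, -725/67, -11687/1072]
P' = (I − K·H)·P̄ = [1687/268 486/67 937/536; 486/67 1012/67 767/67; 937/536 767/67 15639/1072]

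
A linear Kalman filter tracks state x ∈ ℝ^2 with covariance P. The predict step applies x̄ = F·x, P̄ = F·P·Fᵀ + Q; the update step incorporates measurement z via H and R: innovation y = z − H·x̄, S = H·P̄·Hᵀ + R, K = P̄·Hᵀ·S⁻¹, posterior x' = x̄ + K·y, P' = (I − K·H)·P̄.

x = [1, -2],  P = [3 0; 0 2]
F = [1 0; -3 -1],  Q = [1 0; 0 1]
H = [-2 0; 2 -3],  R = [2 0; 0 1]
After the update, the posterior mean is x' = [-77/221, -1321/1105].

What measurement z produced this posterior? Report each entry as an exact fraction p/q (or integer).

x̄ = F·x = [1, -1]
P̄ = F·P·Fᵀ + Q = [4 -9; -9 30]
S = H·P̄·Hᵀ + R = [18 -70; -70 395]
K = P̄·Hᵀ·S⁻¹ = [-71/221 7/221; -45/221 -342/1105]
x' − x̄ = [-298/221, -216/1105] = K·y
y = (KᵀK)⁻¹·Kᵀ·(x' − x̄) = [4, -2]
z = y + H·x̄ = [4, -2] + [-2, 5] = [2, 3]

z = [2, 3]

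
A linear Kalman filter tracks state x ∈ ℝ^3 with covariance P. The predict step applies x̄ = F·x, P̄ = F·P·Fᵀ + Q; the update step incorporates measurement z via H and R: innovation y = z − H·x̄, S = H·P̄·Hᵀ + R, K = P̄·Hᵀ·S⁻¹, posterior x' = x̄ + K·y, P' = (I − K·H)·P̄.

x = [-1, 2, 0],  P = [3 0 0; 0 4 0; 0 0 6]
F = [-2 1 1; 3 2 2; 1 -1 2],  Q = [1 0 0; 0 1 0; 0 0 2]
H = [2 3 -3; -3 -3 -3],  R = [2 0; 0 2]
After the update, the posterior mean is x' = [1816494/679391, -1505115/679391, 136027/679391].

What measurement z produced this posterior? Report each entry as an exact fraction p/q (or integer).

z = [-2, -2]

x̄ = F·x = [4, 1, -3]
P̄ = F·P·Fᵀ + Q = [23 2 2; 2 68 25; 2 25 33]
S = H·P̄·Hᵀ + R = [553 -477; -477 1640]
K = P̄·Hᵀ·S⁻¹ = [36803/679391 -22851/679391; 82175/679391 -94164/679391; -118660/679391 -109080/679391]
x' − x̄ = [-901070/679391, -2184506/679391, 2174200/679391] = K·y
y = (KᵀK)⁻¹·Kᵀ·(x' − x̄) = [-22, 4]
z = y + H·x̄ = [-22, 4] + [20, -6] = [-2, -2]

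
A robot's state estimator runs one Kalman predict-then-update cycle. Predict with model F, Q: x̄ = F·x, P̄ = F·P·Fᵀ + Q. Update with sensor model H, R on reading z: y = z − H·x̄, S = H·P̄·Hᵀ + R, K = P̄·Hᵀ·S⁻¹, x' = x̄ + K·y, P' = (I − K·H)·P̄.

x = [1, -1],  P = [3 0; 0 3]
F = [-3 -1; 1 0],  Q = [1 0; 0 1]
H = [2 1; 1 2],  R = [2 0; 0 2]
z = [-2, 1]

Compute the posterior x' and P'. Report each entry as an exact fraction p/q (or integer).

x' = [-311/199, 232/199]
P' = [554/597 -380/597; -380/597 446/597]

x̄ = F·x = [-2, 1]
P̄ = F·P·Fᵀ + Q = [31 -9; -9 4]
y = z − H·x̄ = [1, 1]
S = H·P̄·Hᵀ + R = [94 25; 25 13]
K = P̄·Hᵀ·S⁻¹ = [364/597 -103/597; -157/597 256/597]
x' = x̄ + K·y = [-311/199, 232/199]
P' = (I − K·H)·P̄ = [554/597 -380/597; -380/597 446/597]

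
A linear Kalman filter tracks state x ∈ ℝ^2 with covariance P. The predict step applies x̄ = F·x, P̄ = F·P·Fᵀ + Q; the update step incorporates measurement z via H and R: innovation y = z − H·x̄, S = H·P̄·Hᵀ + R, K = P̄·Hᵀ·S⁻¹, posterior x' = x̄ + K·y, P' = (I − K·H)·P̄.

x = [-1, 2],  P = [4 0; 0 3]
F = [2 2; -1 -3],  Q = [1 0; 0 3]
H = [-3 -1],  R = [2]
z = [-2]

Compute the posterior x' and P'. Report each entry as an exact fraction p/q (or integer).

x' = [343/141, -749/141]
P' = [368/141 -982/141; -982/141 2858/141]

x̄ = F·x = [2, -5]
P̄ = F·P·Fᵀ + Q = [29 -26; -26 34]
y = z − H·x̄ = [-1]
S = H·P̄·Hᵀ + R = [141]
K = P̄·Hᵀ·S⁻¹ = [-61/141; 44/141]
x' = x̄ + K·y = [343/141, -749/141]
P' = (I − K·H)·P̄ = [368/141 -982/141; -982/141 2858/141]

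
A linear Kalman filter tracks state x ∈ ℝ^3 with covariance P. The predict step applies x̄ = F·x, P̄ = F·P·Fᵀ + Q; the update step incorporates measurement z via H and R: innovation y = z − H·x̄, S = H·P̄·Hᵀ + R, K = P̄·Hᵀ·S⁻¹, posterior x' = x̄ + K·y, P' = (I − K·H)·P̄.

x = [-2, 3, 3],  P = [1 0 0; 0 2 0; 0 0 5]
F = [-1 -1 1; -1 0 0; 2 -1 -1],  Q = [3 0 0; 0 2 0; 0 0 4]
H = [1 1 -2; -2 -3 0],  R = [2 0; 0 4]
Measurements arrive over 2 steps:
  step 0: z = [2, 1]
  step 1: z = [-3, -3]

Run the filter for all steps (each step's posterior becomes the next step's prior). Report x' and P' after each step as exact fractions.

step 0: x' = [-373/209, 159/209, -369/209], P' = [8510/2299 -4904/2299 1696/2299; -4904/2299 3684/2299 -584/2299; 1696/2299 -584/2299 3243/4598]
step 1: x' = [-148469/279155, 325496/279155, 938769/558310], P' = [678213/279155 -389393/279155 62105/111662; -389393/279155 325307/279155 -92387/558310; 62105/111662 -92387/558310 751371/1116620]

step 0: x̄ = F·x = [2, 2, -10]
step 0: P̄ = F·P·Fᵀ + Q = [11 1 -5; 1 3 -2; -5 -2 15]
step 0: y = z − H·x̄ = [-22, 11]
step 0: S = H·P̄·Hᵀ + R = [106 -68; -68 87]
step 0: K = P̄·Hᵀ·S⁻¹ = [107/2299 -577/2299; -26/2299 -311/2299; -2131/4598 -410/2299]
step 0: x' = x̄ + K·y = [-373/209, 159/209, -369/209]
step 0: P' = (I − K·H)·P̄ = [8510/2299 -4904/2299 1696/2299; -4904/2299 3684/2299 -584/2299; 1696/2299 -584/2299 3243/4598]
step 1: x̄ = F·x = [-155/209, 373/209, -536/209]
step 1: P̄ = F·P·Fᵀ + Q = [17361/4598 1910/2299 -9931/4598; 1910/2299 13108/2299 -20228/2299; -9931/4598 -20228/2299 120411/4598]
step 1: y = z − H·x̄ = [-1917/209, 182/209]
step 1: S = H·P̄·Hᵀ + R = [743605/4598 -207465/2299; -207465/2299 184810/2299]
step 1: K = P̄·Hᵀ·S⁻¹ = [-4341/111662 -188247/1116620; 28301/558310 -39427/223324; -533233/1116620 -343889/2233240]
step 1: x' = x̄ + K·y = [-148469/279155, 325496/279155, 938769/558310]
step 1: P' = (I − K·H)·P̄ = [678213/279155 -389393/279155 62105/111662; -389393/279155 325307/279155 -92387/558310; 62105/111662 -92387/558310 751371/1116620]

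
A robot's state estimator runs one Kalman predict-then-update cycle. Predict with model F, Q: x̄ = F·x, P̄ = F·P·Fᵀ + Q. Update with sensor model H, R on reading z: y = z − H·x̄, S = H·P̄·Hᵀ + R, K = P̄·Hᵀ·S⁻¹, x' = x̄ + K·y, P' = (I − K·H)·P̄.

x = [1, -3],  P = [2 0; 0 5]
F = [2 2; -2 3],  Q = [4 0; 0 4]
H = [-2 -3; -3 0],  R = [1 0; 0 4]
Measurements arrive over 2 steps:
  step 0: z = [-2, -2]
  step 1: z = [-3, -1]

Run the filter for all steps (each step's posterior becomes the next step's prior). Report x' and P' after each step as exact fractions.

step 0: x̄ = F·x = [-4, -11]
step 0: P̄ = F·P·Fᵀ + Q = [32 22; 22 57]
step 0: y = z − H·x̄ = [-43, -14]
step 0: S = H·P̄·Hᵀ + R = [906 390; 390 292]
step 0: K = P̄·Hᵀ·S⁻¹ = [-130/28113 -3023/9371; -9260/28113 4009/18742]
step 0: x' = x̄ + K·y = [20104/28113, 4748/28113]
step 0: P' = (I − K·H)·P̄ = [12092/28113 -8018/28113; -8018/28113 8432/28113]
step 1: x̄ = F·x = [16568/9371, -25964/28113]
step 1: P̄ = F·P·Fᵀ + Q = [43468/9371 -4604/9371; -4604/9371 332924/28113]
step 1: y = z − H·x̄ = [-20941/9371, 40333/9371]
step 1: S = H·P̄·Hᵀ + R = [1126767/9371 219372/9371; 219372/9371 428696/9371]
step 1: K = P̄·Hᵀ·S⁻¹ = [-36562/5801361 -1163995/3867574; -1891550/5801361 769903/3867574]
step 1: x' = x̄ + K·y = [5647525/11602722, 7679191/11602722]
step 1: P' = (I − K·H)·P̄ = [2327990/5801361 -1539806/5801361; -1539806/5801361 1657054/5801361]

step 0: x' = [20104/28113, 4748/28113], P' = [12092/28113 -8018/28113; -8018/28113 8432/28113]
step 1: x' = [5647525/11602722, 7679191/11602722], P' = [2327990/5801361 -1539806/5801361; -1539806/5801361 1657054/5801361]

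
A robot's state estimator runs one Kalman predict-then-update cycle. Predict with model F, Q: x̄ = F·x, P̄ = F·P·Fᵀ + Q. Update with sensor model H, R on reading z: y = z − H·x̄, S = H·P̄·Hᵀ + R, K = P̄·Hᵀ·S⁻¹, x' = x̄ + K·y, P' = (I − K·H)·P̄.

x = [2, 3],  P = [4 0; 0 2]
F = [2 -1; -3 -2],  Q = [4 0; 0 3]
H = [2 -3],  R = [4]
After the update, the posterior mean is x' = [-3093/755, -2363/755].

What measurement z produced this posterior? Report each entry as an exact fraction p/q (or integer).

x̄ = F·x = [1, -12]
P̄ = F·P·Fᵀ + Q = [22 -20; -20 47]
S = H·P̄·Hᵀ + R = [755]
K = P̄·Hᵀ·S⁻¹ = [104/755; -181/755]
x' − x̄ = [-3848/755, 6697/755] = K·y
y = (KᵀK)⁻¹·Kᵀ·(x' − x̄) = [-37]
z = y + H·x̄ = [-37] + [38] = [1]

z = [1]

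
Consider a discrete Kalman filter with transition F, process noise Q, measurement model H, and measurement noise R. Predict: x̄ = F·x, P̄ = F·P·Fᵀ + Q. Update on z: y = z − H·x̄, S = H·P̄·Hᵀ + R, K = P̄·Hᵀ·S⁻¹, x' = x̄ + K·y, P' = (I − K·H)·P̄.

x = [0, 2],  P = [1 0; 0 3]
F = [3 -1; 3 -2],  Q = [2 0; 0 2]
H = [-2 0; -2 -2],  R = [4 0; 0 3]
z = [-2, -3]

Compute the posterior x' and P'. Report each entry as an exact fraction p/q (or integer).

x' = [758/701, 217/701]
P' = [430/701 -343/701; -343/701 748/701]

x̄ = F·x = [-2, -4]
P̄ = F·P·Fᵀ + Q = [14 15; 15 23]
y = z − H·x̄ = [-6, -15]
S = H·P̄·Hᵀ + R = [60 116; 116 271]
K = P̄·Hᵀ·S⁻¹ = [-215/701 -58/701; 343/1402 -270/701]
x' = x̄ + K·y = [758/701, 217/701]
P' = (I − K·H)·P̄ = [430/701 -343/701; -343/701 748/701]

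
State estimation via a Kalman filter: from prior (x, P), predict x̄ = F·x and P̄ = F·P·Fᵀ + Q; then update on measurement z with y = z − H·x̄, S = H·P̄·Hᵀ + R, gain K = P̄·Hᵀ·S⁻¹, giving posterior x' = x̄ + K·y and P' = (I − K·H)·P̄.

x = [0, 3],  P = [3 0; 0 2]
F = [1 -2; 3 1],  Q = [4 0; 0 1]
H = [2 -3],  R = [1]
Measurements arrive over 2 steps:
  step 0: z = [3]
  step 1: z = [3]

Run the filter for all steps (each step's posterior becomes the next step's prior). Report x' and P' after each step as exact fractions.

step 0: x' = [-1266/271, -1107/271], P' = [3840/271 2555/271; 2555/271 1730/271]
step 1: x' = [420687/265183, 12642/265183], P' = [2061985/530366 1368859/530366; 1368859/530366 967607/530366]

step 0: x̄ = F·x = [-6, 3]
step 0: P̄ = F·P·Fᵀ + Q = [15 5; 5 30]
step 0: y = z − H·x̄ = [24]
step 0: S = H·P̄·Hᵀ + R = [271]
step 0: K = P̄·Hᵀ·S⁻¹ = [15/271; -80/271]
step 0: x' = x̄ + K·y = [-1266/271, -1107/271]
step 0: P' = (I − K·H)·P̄ = [3840/271 2555/271; 2555/271 1730/271]
step 1: x̄ = F·x = [948/271, -4905/271]
step 1: P̄ = F·P·Fᵀ + Q = [1624/271 -4715/271; -4715/271 51891/271]
step 1: y = z − H·x̄ = [-15798/271]
step 1: S = H·P̄·Hᵀ + R = [530366/271]
step 1: K = P̄·Hᵀ·S⁻¹ = [17393/530366; -165103/530366]
step 1: x' = x̄ + K·y = [420687/265183, 12642/265183]
step 1: P' = (I − K·H)·P̄ = [2061985/530366 1368859/530366; 1368859/530366 967607/530366]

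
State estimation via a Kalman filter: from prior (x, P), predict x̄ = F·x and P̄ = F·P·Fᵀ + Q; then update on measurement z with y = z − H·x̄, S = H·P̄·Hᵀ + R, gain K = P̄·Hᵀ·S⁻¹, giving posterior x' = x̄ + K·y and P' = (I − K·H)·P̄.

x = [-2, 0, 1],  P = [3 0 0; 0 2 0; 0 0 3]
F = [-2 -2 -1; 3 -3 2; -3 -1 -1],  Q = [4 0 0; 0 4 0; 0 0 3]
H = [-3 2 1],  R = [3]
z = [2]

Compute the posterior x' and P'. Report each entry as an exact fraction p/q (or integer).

x' = [113/411, 190/411, 739/411]
P' = [4697/411 5548/411 2755/411; 5548/411 7910/411 1217/411; 2755/411 1217/411 5549/411]

x̄ = F·x = [3, -4, 5]
P̄ = F·P·Fᵀ + Q = [27 -12 25; -12 61 -27; 25 -27 35]
y = z − H·x̄ = [14]
S = H·P̄·Hᵀ + R = [411]
K = P̄·Hᵀ·S⁻¹ = [-80/411; 131/411; -94/411]
x' = x̄ + K·y = [113/411, 190/411, 739/411]
P' = (I − K·H)·P̄ = [4697/411 5548/411 2755/411; 5548/411 7910/411 1217/411; 2755/411 1217/411 5549/411]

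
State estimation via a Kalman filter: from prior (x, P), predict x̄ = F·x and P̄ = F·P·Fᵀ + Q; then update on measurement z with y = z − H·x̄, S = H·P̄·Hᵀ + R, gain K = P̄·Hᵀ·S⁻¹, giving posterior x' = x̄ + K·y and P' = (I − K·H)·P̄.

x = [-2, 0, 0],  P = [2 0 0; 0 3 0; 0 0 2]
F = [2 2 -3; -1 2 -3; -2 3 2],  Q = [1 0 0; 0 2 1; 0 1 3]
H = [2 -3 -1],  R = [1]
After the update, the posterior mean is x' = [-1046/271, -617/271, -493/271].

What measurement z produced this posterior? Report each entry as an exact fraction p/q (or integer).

z = [1]

x̄ = F·x = [-4, 2, 4]
P̄ = F·P·Fᵀ + Q = [39 26 -2; 26 34 11; -2 11 46]
S = H·P̄·Hᵀ + R = [271]
K = P̄·Hᵀ·S⁻¹ = [2/271; -61/271; -83/271]
x' − x̄ = [38/271, -1159/271, -1577/271] = K·y
y = (KᵀK)⁻¹·Kᵀ·(x' − x̄) = [19]
z = y + H·x̄ = [19] + [-18] = [1]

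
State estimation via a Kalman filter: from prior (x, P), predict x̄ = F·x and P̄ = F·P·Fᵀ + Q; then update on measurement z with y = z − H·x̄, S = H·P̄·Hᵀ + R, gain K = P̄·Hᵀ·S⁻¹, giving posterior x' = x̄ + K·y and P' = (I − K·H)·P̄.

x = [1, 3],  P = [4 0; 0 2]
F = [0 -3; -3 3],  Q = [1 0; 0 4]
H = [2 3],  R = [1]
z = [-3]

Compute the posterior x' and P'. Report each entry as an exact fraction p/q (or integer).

x' = [-3399/383, 1884/383]
P' = [7021/383 -4686/383; -4686/383 3170/383]

x̄ = F·x = [-9, 6]
P̄ = F·P·Fᵀ + Q = [19 -18; -18 58]
y = z − H·x̄ = [-3]
S = H·P̄·Hᵀ + R = [383]
K = P̄·Hᵀ·S⁻¹ = [-16/383; 138/383]
x' = x̄ + K·y = [-3399/383, 1884/383]
P' = (I − K·H)·P̄ = [7021/383 -4686/383; -4686/383 3170/383]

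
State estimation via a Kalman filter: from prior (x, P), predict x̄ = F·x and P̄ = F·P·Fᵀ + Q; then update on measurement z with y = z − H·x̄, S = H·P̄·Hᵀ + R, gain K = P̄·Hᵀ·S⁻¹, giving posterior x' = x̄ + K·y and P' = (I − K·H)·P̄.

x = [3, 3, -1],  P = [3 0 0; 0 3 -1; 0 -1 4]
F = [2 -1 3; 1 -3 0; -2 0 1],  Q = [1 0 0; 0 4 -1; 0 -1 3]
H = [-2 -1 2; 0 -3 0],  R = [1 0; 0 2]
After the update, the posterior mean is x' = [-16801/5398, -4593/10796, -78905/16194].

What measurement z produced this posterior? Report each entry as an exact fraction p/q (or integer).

z = [-3, 1]

x̄ = F·x = [0, -6, -7]
P̄ = F·P·Fᵀ + Q = [58 24 1; 24 34 -4; 1 -4 19]
S = H·P̄·Hᵀ + R = [447 270; 270 308]
K = P̄·Hᵀ·S⁻¹ = [-961/2699 423/5398; -15/5398 -3549/10796; 1135/8097 -453/5398]
x' − x̄ = [-16801/5398, 60183/10796, 34453/16194] = K·y
y = (KᵀK)⁻¹·Kᵀ·(x' − x̄) = [5, -17]
z = y + H·x̄ = [5, -17] + [-8, 18] = [-3, 1]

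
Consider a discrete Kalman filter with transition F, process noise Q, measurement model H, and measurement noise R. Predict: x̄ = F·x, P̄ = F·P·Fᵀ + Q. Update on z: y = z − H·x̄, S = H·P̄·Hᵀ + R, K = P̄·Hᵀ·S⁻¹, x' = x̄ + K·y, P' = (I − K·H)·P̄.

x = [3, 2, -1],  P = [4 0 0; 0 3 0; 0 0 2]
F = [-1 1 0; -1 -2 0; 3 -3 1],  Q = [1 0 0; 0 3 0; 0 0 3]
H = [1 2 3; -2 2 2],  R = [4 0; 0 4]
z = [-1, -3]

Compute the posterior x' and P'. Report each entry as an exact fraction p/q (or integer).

x' = [-337/308, -2021/308, 1301/308]
P' = [104/77 529/154 -197/77; 529/154 2197/154 -1641/154; -197/77 -1641/154 636/77]

x̄ = F·x = [-1, -7, 2]
P̄ = F·P·Fᵀ + Q = [8 -2 -21; -2 19 6; -21 6 68]
y = z − H·x̄ = [8, 5]
S = H·P̄·Hᵀ + R = [638 616; 616 616]
K = P̄·Hᵀ·S⁻¹ = [3/22 -73/308; 0 27/308; 5/22 25/308]
x' = x̄ + K·y = [-337/308, -2021/308, 1301/308]
P' = (I − K·H)·P̄ = [104/77 529/154 -197/77; 529/154 2197/154 -1641/154; -197/77 -1641/154 636/77]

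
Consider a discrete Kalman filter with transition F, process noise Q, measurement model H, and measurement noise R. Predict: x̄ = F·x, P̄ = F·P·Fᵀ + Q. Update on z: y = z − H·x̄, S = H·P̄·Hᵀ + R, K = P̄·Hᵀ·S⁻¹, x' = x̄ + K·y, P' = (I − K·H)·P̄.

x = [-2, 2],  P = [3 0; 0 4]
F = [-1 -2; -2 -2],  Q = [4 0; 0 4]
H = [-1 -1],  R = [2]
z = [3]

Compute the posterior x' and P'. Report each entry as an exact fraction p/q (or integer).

x̄ = F·x = [-2, 0]
P̄ = F·P·Fᵀ + Q = [23 22; 22 32]
y = z − H·x̄ = [1]
S = H·P̄·Hᵀ + R = [101]
K = P̄·Hᵀ·S⁻¹ = [-45/101; -54/101]
x' = x̄ + K·y = [-247/101, -54/101]
P' = (I − K·H)·P̄ = [298/101 -208/101; -208/101 316/101]

x' = [-247/101, -54/101]
P' = [298/101 -208/101; -208/101 316/101]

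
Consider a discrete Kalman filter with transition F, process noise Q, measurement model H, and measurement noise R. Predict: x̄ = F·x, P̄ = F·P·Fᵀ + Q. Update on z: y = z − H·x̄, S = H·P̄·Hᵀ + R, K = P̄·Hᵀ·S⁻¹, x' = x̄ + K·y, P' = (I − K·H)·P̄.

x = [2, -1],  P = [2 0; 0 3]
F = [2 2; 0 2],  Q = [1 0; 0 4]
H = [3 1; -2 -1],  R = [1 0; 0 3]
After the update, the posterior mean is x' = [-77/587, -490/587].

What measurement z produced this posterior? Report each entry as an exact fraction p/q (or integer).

x̄ = F·x = [2, -2]
P̄ = F·P·Fᵀ + Q = [21 12; 12 16]
S = H·P̄·Hᵀ + R = [278 -202; -202 151]
K = P̄·Hᵀ·S⁻¹ = [417/1174 69/587; -114/587 -308/587]
x' − x̄ = [-1251/587, 684/587] = K·y
y = (KᵀK)⁻¹·Kᵀ·(x' − x̄) = [-6, 0]
z = y + H·x̄ = [-6, 0] + [4, -2] = [-2, -2]

z = [-2, -2]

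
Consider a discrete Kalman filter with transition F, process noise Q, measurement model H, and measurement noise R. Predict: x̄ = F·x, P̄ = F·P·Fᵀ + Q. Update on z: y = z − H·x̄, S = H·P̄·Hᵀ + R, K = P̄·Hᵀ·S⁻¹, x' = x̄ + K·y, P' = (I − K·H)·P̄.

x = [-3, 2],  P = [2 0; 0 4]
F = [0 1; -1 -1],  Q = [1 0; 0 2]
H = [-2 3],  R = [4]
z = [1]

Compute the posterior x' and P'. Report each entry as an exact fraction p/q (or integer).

x̄ = F·x = [2, 1]
P̄ = F·P·Fᵀ + Q = [5 -4; -4 8]
y = z − H·x̄ = [2]
S = H·P̄·Hᵀ + R = [144]
K = P̄·Hᵀ·S⁻¹ = [-11/72; 2/9]
x' = x̄ + K·y = [61/36, 13/9]
P' = (I − K·H)·P̄ = [59/36 8/9; 8/9 8/9]

x' = [61/36, 13/9]
P' = [59/36 8/9; 8/9 8/9]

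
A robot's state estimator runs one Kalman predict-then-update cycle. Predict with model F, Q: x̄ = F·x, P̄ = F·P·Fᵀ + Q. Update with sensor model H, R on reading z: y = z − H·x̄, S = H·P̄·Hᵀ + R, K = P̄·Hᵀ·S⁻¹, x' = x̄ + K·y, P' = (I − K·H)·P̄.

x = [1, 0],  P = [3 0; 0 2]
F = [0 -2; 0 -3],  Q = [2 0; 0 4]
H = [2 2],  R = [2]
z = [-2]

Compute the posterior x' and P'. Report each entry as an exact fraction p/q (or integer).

x' = [-44/113, -68/113]
P' = [162/113 -140/113; -140/113 174/113]

x̄ = F·x = [0, 0]
P̄ = F·P·Fᵀ + Q = [10 12; 12 22]
y = z − H·x̄ = [-2]
S = H·P̄·Hᵀ + R = [226]
K = P̄·Hᵀ·S⁻¹ = [22/113; 34/113]
x' = x̄ + K·y = [-44/113, -68/113]
P' = (I − K·H)·P̄ = [162/113 -140/113; -140/113 174/113]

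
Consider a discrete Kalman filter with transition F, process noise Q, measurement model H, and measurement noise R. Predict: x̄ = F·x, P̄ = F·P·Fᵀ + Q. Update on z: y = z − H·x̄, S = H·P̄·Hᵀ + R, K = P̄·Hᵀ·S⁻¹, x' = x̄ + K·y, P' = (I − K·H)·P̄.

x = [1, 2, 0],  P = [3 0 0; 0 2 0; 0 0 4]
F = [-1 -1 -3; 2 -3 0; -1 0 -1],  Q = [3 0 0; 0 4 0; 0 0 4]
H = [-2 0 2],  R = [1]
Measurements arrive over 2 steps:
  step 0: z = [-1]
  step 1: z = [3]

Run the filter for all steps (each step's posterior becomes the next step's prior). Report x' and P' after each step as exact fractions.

step 0: x' = [-13/101, -344/101, -61/101], P' = [1080/101 -696/101 1051/101; -696/101 3290/101 -702/101; 1051/101 -702/101 1047/101]
step 1: x' = [-74510/21609, 145634/21609, -678/343], P' = [774418/21609 -2076154/21609 12169/343; -2076154/21609 8811910/21609 -33000/343; 12169/343 -33000/343 1733/49]

step 0: x̄ = F·x = [-3, -4, -1]
step 0: P̄ = F·P·Fᵀ + Q = [44 0 15; 0 34 -6; 15 -6 11]
step 0: y = z − H·x̄ = [-5]
step 0: S = H·P̄·Hᵀ + R = [101]
step 0: K = P̄·Hᵀ·S⁻¹ = [-58/101; -12/101; -8/101]
step 0: x' = x̄ + K·y = [-13/101, -344/101, -61/101]
step 0: P' = (I − K·H)·P̄ = [1080/101 -696/101 1051/101; -696/101 3290/101 -702/101; 1051/101 -702/101 1047/101]
step 1: x̄ = F·x = [540/101, 1006/101, 74/101]
step 1: P̄ = F·P·Fᵀ + Q = [14798/101 -5610/101 7027/101; -5610/101 42686/101 -8456/101; 7027/101 -8456/101 4633/101]
step 1: y = z − H·x̄ = [1235/101]
step 1: S = H·P̄·Hᵀ + R = [21609/101]
step 1: K = P̄·Hᵀ·S⁻¹ = [-15542/21609; -5692/21609; -76/343]
step 1: x' = x̄ + K·y = [-74510/21609, 145634/21609, -678/343]
step 1: P' = (I − K·H)·P̄ = [774418/21609 -2076154/21609 12169/343; -2076154/21609 8811910/21609 -33000/343; 12169/343 -33000/343 1733/49]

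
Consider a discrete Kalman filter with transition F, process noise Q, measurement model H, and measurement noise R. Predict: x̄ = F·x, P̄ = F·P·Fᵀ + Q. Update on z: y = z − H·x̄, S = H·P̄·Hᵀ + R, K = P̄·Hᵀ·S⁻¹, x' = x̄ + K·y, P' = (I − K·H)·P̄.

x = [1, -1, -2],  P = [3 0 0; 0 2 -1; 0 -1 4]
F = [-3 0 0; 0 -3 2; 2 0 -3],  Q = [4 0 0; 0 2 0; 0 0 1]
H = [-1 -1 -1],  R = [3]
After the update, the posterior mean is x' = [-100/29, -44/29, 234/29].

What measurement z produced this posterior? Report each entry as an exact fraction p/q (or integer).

x̄ = F·x = [-3, -1, 8]
P̄ = F·P·Fᵀ + Q = [31 0 -18; 0 48 -33; -18 -33 49]
S = H·P̄·Hᵀ + R = [29]
K = P̄·Hᵀ·S⁻¹ = [-13/29; -15/29; 2/29]
x' − x̄ = [-13/29, -15/29, 2/29] = K·y
y = (KᵀK)⁻¹·Kᵀ·(x' − x̄) = [1]
z = y + H·x̄ = [1] + [-4] = [-3]

z = [-3]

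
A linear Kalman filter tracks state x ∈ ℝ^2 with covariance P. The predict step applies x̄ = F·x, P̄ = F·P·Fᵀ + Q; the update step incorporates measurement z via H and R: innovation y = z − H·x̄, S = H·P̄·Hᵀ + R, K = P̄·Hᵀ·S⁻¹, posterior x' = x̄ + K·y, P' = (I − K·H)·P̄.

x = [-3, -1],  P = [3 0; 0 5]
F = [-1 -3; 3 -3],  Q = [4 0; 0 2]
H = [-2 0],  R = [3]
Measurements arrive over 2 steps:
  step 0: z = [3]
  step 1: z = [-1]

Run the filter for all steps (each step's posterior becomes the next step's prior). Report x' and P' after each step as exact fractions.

step 0: x̄ = F·x = [6, -6]
step 0: P̄ = F·P·Fᵀ + Q = [52 36; 36 74]
step 0: y = z − H·x̄ = [15]
step 0: S = H·P̄·Hᵀ + R = [211]
step 0: K = P̄·Hᵀ·S⁻¹ = [-104/211; -72/211]
step 0: x' = x̄ + K·y = [-294/211, -2346/211]
step 0: P' = (I − K·H)·P̄ = [156/211 108/211; 108/211 10430/211]
step 1: x̄ = F·x = [7332/211, 6156/211]
step 1: P̄ = F·P·Fᵀ + Q = [95518/211 92754/211; 92754/211 93752/211]
step 1: y = z − H·x̄ = [14453/211]
step 1: S = H·P̄·Hᵀ + R = [382705/211]
step 1: K = P̄·Hᵀ·S⁻¹ = [-191036/382705; -185508/382705]
step 1: x' = x̄ + K·y = [213032/382705, -1541304/382705]
step 1: P' = (I − K·H)·P̄ = [286554/382705 278262/382705; 278262/382705 6948536/382705]

step 0: x' = [-294/211, -2346/211], P' = [156/211 108/211; 108/211 10430/211]
step 1: x' = [213032/382705, -1541304/382705], P' = [286554/382705 278262/382705; 278262/382705 6948536/382705]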